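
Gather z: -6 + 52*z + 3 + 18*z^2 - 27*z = 18*z^2 + 25*z - 3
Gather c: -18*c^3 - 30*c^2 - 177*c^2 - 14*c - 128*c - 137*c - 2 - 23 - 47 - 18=-18*c^3 - 207*c^2 - 279*c - 90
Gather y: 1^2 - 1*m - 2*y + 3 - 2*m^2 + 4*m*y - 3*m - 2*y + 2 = -2*m^2 - 4*m + y*(4*m - 4) + 6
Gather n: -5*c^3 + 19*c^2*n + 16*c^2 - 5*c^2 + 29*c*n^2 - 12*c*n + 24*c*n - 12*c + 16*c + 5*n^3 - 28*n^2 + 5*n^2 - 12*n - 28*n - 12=-5*c^3 + 11*c^2 + 4*c + 5*n^3 + n^2*(29*c - 23) + n*(19*c^2 + 12*c - 40) - 12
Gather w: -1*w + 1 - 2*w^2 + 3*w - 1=-2*w^2 + 2*w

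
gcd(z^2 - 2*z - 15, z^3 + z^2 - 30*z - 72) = z + 3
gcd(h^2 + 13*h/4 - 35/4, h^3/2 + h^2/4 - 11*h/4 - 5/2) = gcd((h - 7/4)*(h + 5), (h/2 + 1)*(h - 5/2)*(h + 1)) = 1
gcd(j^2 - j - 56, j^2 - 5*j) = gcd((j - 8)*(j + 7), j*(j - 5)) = 1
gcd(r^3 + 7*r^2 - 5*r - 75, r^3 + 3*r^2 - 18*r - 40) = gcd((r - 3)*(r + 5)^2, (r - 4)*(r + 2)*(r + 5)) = r + 5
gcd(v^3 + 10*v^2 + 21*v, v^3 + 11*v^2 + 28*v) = v^2 + 7*v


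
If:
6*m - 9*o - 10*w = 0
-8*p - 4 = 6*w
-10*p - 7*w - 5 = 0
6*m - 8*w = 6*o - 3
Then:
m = -3/2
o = -1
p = -1/2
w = 0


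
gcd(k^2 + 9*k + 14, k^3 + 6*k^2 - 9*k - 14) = k + 7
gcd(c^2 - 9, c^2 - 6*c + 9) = c - 3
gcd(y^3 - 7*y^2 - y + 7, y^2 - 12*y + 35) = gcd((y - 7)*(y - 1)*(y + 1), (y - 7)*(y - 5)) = y - 7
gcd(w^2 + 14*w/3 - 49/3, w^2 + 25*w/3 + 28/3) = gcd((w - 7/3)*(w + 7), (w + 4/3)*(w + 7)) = w + 7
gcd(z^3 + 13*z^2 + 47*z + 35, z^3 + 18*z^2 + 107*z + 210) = z^2 + 12*z + 35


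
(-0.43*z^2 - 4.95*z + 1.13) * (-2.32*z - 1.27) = 0.9976*z^3 + 12.0301*z^2 + 3.6649*z - 1.4351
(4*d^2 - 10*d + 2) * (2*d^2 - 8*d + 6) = 8*d^4 - 52*d^3 + 108*d^2 - 76*d + 12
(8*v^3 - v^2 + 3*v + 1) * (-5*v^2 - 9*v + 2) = -40*v^5 - 67*v^4 + 10*v^3 - 34*v^2 - 3*v + 2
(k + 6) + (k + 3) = 2*k + 9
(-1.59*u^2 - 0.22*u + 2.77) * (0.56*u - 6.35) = -0.8904*u^3 + 9.9733*u^2 + 2.9482*u - 17.5895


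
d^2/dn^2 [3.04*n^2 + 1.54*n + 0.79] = 6.08000000000000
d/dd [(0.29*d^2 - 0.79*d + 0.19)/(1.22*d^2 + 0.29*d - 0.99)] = (1.0479*d^2 - 1.0378*d + 0.727)/(1.4884*d^4 + 0.7076*d^3 - 2.3315*d^2 - 0.5742*d + 0.9801)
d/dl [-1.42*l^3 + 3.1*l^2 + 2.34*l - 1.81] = -4.26*l^2 + 6.2*l + 2.34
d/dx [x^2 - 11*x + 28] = 2*x - 11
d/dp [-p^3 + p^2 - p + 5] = -3*p^2 + 2*p - 1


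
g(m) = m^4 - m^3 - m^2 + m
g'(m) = 4*m^3 - 3*m^2 - 2*m + 1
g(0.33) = 0.20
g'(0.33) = 0.16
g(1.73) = 2.52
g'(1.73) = 9.27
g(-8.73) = 6388.80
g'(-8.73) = -2871.53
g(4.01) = 182.02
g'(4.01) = 202.66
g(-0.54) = -0.59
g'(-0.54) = 0.58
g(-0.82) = -0.49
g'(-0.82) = -1.58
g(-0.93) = -0.24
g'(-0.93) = -2.95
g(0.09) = 0.08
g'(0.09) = 0.80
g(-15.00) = 53760.00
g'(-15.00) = -14144.00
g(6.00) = 1050.00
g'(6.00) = 745.00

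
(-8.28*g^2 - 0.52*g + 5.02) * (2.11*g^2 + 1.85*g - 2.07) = -17.4708*g^4 - 16.4152*g^3 + 26.7698*g^2 + 10.3634*g - 10.3914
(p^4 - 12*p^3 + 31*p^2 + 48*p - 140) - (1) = p^4 - 12*p^3 + 31*p^2 + 48*p - 141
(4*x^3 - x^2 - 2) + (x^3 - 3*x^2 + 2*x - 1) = 5*x^3 - 4*x^2 + 2*x - 3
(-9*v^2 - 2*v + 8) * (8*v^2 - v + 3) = -72*v^4 - 7*v^3 + 39*v^2 - 14*v + 24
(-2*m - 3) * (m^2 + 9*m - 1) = -2*m^3 - 21*m^2 - 25*m + 3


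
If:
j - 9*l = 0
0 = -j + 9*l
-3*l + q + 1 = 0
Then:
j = 3*q + 3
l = q/3 + 1/3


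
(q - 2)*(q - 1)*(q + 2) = q^3 - q^2 - 4*q + 4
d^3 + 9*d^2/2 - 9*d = d*(d - 3/2)*(d + 6)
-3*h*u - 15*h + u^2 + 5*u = (-3*h + u)*(u + 5)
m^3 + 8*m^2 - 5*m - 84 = (m - 3)*(m + 4)*(m + 7)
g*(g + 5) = g^2 + 5*g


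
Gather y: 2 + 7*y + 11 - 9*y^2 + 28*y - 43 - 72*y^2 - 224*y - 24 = -81*y^2 - 189*y - 54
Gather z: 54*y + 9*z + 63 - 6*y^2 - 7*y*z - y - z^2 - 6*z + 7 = -6*y^2 + 53*y - z^2 + z*(3 - 7*y) + 70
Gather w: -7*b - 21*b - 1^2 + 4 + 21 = 24 - 28*b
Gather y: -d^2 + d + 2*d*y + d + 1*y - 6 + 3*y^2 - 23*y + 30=-d^2 + 2*d + 3*y^2 + y*(2*d - 22) + 24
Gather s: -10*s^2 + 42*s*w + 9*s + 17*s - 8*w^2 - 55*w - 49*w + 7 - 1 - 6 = -10*s^2 + s*(42*w + 26) - 8*w^2 - 104*w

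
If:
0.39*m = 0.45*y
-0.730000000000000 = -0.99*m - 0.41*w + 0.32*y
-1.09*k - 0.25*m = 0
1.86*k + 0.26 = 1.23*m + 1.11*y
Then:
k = -0.02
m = 0.10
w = 1.61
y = 0.09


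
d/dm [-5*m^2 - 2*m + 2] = -10*m - 2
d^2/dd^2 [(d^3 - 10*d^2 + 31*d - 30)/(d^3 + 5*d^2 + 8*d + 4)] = 6*(-5*d^4 + 43*d^3 + 15*d^2 - 215*d - 206)/(d^7 + 11*d^6 + 51*d^5 + 129*d^4 + 192*d^3 + 168*d^2 + 80*d + 16)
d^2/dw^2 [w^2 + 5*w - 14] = 2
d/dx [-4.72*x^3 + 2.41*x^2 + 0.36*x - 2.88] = -14.16*x^2 + 4.82*x + 0.36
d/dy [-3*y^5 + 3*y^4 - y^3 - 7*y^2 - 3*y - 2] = -15*y^4 + 12*y^3 - 3*y^2 - 14*y - 3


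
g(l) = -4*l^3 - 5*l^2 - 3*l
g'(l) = -12*l^2 - 10*l - 3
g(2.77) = -131.69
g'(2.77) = -122.77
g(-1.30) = 4.24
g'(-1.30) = -10.28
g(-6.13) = 751.89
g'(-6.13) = -392.62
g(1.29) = -20.78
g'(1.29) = -35.87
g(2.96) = -156.43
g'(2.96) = -137.74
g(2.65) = -117.50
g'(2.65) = -113.77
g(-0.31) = 0.57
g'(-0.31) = -1.05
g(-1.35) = 4.78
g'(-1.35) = -11.37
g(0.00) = 0.00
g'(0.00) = -3.00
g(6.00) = -1062.00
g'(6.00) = -495.00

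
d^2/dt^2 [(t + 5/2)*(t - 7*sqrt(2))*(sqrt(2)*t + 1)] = 6*sqrt(2)*t - 26 + 5*sqrt(2)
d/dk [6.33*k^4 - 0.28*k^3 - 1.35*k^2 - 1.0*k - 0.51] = 25.32*k^3 - 0.84*k^2 - 2.7*k - 1.0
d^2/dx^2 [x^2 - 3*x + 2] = 2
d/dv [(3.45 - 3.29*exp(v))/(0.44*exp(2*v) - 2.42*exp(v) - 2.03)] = (1.4476*exp(2*v) - 3.036*exp(v) + 15.0277)*exp(v)/(0.1936*exp(4*v) - 2.1296*exp(3*v) + 4.07*exp(2*v) + 9.8252*exp(v) + 4.1209)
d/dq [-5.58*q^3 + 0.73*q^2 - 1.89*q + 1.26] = -16.74*q^2 + 1.46*q - 1.89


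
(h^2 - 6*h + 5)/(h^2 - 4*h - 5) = (h - 1)/(h + 1)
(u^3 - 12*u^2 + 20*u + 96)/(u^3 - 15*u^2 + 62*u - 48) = (u + 2)/(u - 1)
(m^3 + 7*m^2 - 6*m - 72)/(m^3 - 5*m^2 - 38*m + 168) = (m^2 + m - 12)/(m^2 - 11*m + 28)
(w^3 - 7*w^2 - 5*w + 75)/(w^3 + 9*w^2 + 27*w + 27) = (w^2 - 10*w + 25)/(w^2 + 6*w + 9)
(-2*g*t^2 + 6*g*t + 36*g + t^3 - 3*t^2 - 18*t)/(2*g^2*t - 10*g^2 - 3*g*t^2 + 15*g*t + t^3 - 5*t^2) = (t^2 - 3*t - 18)/(-g*t + 5*g + t^2 - 5*t)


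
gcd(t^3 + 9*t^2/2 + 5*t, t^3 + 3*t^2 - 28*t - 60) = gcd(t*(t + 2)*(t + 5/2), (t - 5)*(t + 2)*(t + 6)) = t + 2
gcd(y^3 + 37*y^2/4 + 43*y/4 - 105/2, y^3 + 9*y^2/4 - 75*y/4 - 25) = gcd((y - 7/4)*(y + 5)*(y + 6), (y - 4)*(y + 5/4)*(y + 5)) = y + 5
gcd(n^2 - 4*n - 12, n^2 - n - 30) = n - 6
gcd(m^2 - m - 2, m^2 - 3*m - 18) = 1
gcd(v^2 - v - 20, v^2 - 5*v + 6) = 1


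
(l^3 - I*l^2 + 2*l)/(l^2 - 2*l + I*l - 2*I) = l*(l - 2*I)/(l - 2)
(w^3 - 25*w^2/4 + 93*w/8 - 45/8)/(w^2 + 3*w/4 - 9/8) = (2*w^2 - 11*w + 15)/(2*w + 3)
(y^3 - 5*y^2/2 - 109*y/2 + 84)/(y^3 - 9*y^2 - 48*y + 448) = (y - 3/2)/(y - 8)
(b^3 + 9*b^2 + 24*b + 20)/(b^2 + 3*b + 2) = (b^2 + 7*b + 10)/(b + 1)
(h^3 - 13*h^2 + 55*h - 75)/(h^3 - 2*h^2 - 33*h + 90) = (h - 5)/(h + 6)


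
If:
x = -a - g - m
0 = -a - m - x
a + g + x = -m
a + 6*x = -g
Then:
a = -6*x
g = 0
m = 5*x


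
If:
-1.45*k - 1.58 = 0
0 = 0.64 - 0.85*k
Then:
No Solution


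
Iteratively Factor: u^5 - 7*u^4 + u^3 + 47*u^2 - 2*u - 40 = (u - 4)*(u^4 - 3*u^3 - 11*u^2 + 3*u + 10) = (u - 5)*(u - 4)*(u^3 + 2*u^2 - u - 2) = (u - 5)*(u - 4)*(u + 2)*(u^2 - 1) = (u - 5)*(u - 4)*(u - 1)*(u + 2)*(u + 1)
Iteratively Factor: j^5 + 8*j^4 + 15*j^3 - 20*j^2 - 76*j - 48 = (j + 1)*(j^4 + 7*j^3 + 8*j^2 - 28*j - 48) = (j + 1)*(j + 3)*(j^3 + 4*j^2 - 4*j - 16) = (j - 2)*(j + 1)*(j + 3)*(j^2 + 6*j + 8) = (j - 2)*(j + 1)*(j + 2)*(j + 3)*(j + 4)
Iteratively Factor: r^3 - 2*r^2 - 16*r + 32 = (r - 2)*(r^2 - 16) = (r - 2)*(r + 4)*(r - 4)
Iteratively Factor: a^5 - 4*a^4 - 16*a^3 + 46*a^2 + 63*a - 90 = (a - 1)*(a^4 - 3*a^3 - 19*a^2 + 27*a + 90) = (a - 1)*(a + 2)*(a^3 - 5*a^2 - 9*a + 45) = (a - 1)*(a + 2)*(a + 3)*(a^2 - 8*a + 15) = (a - 3)*(a - 1)*(a + 2)*(a + 3)*(a - 5)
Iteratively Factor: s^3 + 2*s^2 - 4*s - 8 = (s - 2)*(s^2 + 4*s + 4) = (s - 2)*(s + 2)*(s + 2)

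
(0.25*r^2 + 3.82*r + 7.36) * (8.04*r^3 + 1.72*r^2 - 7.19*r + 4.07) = 2.01*r^5 + 31.1428*r^4 + 63.9473*r^3 - 13.7891*r^2 - 37.371*r + 29.9552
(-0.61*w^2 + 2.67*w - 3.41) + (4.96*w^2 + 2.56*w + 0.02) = 4.35*w^2 + 5.23*w - 3.39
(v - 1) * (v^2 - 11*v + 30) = v^3 - 12*v^2 + 41*v - 30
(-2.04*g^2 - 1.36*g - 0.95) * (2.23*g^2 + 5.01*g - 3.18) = -4.5492*g^4 - 13.2532*g^3 - 2.4449*g^2 - 0.434699999999999*g + 3.021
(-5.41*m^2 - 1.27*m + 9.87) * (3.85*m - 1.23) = -20.8285*m^3 + 1.7648*m^2 + 39.5616*m - 12.1401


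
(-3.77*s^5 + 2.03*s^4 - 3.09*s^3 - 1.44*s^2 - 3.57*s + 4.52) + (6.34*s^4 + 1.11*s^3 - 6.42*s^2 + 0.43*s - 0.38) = -3.77*s^5 + 8.37*s^4 - 1.98*s^3 - 7.86*s^2 - 3.14*s + 4.14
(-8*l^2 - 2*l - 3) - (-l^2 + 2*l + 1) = -7*l^2 - 4*l - 4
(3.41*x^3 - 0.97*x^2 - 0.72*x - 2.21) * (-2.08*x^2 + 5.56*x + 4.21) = -7.0928*x^5 + 20.9772*x^4 + 10.4605*x^3 - 3.4901*x^2 - 15.3188*x - 9.3041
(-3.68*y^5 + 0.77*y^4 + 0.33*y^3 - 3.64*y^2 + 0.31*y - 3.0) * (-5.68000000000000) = 20.9024*y^5 - 4.3736*y^4 - 1.8744*y^3 + 20.6752*y^2 - 1.7608*y + 17.04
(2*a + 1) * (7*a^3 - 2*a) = 14*a^4 + 7*a^3 - 4*a^2 - 2*a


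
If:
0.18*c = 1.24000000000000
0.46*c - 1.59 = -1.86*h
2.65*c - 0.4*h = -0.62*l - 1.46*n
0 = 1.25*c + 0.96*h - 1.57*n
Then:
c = 6.89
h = -0.85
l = -41.69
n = 4.97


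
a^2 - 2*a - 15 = (a - 5)*(a + 3)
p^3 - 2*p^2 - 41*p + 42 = (p - 7)*(p - 1)*(p + 6)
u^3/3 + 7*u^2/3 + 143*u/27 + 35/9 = (u/3 + 1)*(u + 5/3)*(u + 7/3)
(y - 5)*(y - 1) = y^2 - 6*y + 5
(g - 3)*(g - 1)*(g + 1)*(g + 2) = g^4 - g^3 - 7*g^2 + g + 6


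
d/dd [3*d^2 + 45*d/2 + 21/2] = 6*d + 45/2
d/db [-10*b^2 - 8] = -20*b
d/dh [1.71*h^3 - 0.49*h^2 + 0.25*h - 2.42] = 5.13*h^2 - 0.98*h + 0.25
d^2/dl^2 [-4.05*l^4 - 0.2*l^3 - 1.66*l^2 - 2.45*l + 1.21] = -48.6*l^2 - 1.2*l - 3.32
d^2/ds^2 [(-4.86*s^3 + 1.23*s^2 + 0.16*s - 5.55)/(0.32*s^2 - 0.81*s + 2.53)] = (-3.5527136788005e-15*s^4 + 2.16241999999999*s^3 + 50.37282*s^2 - 178.7961*s + 18.10584)/(0.032768*s^6 - 0.248832*s^5 + 1.407072*s^4 - 4.466097*s^3 + 11.124663*s^2 - 15.554187*s + 16.194277)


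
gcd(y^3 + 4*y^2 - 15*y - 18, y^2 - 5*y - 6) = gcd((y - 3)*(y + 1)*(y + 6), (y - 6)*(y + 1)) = y + 1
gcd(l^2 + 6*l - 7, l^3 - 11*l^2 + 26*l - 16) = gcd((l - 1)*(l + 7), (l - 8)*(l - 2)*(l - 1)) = l - 1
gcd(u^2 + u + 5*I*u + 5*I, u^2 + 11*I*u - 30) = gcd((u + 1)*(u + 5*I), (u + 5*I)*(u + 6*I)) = u + 5*I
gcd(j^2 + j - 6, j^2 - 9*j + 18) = 1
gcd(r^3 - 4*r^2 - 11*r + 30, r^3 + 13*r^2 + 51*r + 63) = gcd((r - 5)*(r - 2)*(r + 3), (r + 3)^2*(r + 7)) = r + 3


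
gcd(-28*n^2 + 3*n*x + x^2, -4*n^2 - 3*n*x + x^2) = -4*n + x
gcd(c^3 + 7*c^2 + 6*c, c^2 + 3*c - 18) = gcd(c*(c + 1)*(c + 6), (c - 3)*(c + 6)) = c + 6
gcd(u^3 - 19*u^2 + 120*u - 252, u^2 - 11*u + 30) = u - 6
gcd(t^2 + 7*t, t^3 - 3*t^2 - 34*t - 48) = 1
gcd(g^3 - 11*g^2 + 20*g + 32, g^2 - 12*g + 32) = g^2 - 12*g + 32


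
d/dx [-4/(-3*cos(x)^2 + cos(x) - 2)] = 4*(6*cos(x) - 1)*sin(x)/(3*sin(x)^2 + cos(x) - 5)^2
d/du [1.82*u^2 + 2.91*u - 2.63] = 3.64*u + 2.91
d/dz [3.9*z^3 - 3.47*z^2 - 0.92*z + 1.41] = 11.7*z^2 - 6.94*z - 0.92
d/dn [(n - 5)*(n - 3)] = 2*n - 8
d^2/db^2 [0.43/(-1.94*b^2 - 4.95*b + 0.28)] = (3.236696*b^2 + 8.25858*b - 0.43*(3.88*b + 4.95)*(7.76*b + 9.9) - 0.467152)/(1.94*b^2 + 4.95*b - 0.28)^3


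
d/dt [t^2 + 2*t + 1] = 2*t + 2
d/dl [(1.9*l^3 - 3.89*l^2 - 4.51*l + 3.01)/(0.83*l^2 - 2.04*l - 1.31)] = (1.577*l^4 - 7.752*l^3 + 4.2119*l^2 + 5.1952*l + 12.0485)/(0.6889*l^4 - 3.3864*l^3 + 1.987*l^2 + 5.3448*l + 1.7161)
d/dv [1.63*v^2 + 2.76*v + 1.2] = 3.26*v + 2.76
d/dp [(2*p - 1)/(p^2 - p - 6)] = (-2*p^2 + 2*p - 13)/(p^4 - 2*p^3 - 11*p^2 + 12*p + 36)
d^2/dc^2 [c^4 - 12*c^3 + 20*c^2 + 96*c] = 12*c^2 - 72*c + 40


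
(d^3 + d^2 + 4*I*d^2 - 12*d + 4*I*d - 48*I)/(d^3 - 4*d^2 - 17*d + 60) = (d + 4*I)/(d - 5)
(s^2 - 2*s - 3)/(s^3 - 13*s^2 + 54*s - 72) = (s + 1)/(s^2 - 10*s + 24)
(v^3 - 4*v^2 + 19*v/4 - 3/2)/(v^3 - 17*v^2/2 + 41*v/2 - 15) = (v - 1/2)/(v - 5)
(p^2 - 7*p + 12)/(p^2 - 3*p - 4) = (p - 3)/(p + 1)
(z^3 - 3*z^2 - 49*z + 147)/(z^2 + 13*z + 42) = (z^2 - 10*z + 21)/(z + 6)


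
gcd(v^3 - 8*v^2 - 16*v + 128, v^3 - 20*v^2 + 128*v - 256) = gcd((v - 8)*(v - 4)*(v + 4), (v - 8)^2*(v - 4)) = v^2 - 12*v + 32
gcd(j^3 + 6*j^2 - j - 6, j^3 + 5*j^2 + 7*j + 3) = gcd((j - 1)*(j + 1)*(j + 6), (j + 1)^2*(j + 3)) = j + 1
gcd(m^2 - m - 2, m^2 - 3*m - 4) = m + 1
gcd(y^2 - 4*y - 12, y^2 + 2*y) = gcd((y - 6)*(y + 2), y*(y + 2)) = y + 2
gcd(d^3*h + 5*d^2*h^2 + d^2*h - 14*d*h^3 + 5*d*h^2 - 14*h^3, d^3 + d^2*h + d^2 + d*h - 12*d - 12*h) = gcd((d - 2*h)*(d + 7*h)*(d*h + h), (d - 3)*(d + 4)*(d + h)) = 1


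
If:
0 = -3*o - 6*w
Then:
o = -2*w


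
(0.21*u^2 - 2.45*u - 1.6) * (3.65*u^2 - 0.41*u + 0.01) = 0.7665*u^4 - 9.0286*u^3 - 4.8334*u^2 + 0.6315*u - 0.016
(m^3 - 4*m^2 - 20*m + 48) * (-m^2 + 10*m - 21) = -m^5 + 14*m^4 - 41*m^3 - 164*m^2 + 900*m - 1008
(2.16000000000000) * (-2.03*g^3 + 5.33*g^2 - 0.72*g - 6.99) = -4.3848*g^3 + 11.5128*g^2 - 1.5552*g - 15.0984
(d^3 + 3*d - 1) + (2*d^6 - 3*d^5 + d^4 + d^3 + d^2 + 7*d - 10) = 2*d^6 - 3*d^5 + d^4 + 2*d^3 + d^2 + 10*d - 11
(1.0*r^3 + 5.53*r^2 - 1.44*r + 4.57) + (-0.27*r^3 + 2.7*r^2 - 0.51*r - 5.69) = 0.73*r^3 + 8.23*r^2 - 1.95*r - 1.12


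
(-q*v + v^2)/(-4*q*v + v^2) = (q - v)/(4*q - v)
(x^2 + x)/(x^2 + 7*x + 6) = x/(x + 6)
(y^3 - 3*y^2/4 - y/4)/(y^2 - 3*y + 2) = y*(4*y + 1)/(4*(y - 2))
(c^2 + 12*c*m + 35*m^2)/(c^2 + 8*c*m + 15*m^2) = (c + 7*m)/(c + 3*m)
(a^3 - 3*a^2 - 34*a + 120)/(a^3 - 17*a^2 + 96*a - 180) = (a^2 + 2*a - 24)/(a^2 - 12*a + 36)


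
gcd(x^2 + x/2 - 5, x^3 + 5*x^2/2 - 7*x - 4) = x - 2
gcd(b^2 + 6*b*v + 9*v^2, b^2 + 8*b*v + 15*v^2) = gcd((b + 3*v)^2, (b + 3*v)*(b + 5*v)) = b + 3*v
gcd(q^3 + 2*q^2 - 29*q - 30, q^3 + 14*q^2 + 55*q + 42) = q^2 + 7*q + 6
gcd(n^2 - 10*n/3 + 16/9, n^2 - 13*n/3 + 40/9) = n - 8/3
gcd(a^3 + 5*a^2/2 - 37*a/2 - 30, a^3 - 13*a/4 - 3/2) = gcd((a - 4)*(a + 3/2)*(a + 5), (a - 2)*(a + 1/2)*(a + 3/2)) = a + 3/2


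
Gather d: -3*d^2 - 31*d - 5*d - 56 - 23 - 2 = -3*d^2 - 36*d - 81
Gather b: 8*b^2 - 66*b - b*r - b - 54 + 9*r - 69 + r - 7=8*b^2 + b*(-r - 67) + 10*r - 130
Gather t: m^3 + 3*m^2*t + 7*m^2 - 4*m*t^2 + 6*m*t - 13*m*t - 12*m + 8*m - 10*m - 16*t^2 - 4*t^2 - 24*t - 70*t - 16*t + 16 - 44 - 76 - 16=m^3 + 7*m^2 - 14*m + t^2*(-4*m - 20) + t*(3*m^2 - 7*m - 110) - 120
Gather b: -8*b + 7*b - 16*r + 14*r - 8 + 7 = -b - 2*r - 1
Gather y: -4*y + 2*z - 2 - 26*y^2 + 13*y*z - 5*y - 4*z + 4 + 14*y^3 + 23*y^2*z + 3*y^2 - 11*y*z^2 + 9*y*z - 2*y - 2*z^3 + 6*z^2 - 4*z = 14*y^3 + y^2*(23*z - 23) + y*(-11*z^2 + 22*z - 11) - 2*z^3 + 6*z^2 - 6*z + 2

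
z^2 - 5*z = z*(z - 5)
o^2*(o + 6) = o^3 + 6*o^2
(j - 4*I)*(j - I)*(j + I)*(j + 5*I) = j^4 + I*j^3 + 21*j^2 + I*j + 20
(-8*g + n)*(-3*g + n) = 24*g^2 - 11*g*n + n^2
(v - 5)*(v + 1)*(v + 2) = v^3 - 2*v^2 - 13*v - 10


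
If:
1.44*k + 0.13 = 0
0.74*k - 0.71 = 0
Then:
No Solution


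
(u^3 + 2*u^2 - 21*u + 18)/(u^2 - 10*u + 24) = (u^3 + 2*u^2 - 21*u + 18)/(u^2 - 10*u + 24)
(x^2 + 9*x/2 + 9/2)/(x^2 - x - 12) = (x + 3/2)/(x - 4)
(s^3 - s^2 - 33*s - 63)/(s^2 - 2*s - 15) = (s^2 - 4*s - 21)/(s - 5)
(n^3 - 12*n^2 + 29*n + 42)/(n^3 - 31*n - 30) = (n - 7)/(n + 5)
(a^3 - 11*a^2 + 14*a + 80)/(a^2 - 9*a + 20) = (a^2 - 6*a - 16)/(a - 4)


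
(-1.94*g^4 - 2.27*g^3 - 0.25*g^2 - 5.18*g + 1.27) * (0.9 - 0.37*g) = 0.7178*g^5 - 0.9061*g^4 - 1.9505*g^3 + 1.6916*g^2 - 5.1319*g + 1.143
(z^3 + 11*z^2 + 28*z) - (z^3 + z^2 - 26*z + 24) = 10*z^2 + 54*z - 24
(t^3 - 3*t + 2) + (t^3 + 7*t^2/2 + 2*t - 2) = 2*t^3 + 7*t^2/2 - t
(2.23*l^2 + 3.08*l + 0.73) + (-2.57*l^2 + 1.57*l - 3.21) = -0.34*l^2 + 4.65*l - 2.48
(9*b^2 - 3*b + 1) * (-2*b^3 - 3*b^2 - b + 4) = -18*b^5 - 21*b^4 - 2*b^3 + 36*b^2 - 13*b + 4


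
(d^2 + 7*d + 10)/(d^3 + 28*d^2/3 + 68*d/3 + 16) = 3*(d + 5)/(3*d^2 + 22*d + 24)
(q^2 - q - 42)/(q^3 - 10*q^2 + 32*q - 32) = (q^2 - q - 42)/(q^3 - 10*q^2 + 32*q - 32)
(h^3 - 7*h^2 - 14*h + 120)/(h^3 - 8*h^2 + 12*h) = (h^2 - h - 20)/(h*(h - 2))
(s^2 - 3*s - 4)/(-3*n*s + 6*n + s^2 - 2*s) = (-s^2 + 3*s + 4)/(3*n*s - 6*n - s^2 + 2*s)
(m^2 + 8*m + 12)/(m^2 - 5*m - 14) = (m + 6)/(m - 7)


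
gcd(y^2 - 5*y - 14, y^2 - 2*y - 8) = y + 2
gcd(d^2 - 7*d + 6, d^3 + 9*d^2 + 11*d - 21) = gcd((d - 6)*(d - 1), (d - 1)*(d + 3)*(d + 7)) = d - 1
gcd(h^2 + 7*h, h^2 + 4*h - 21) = h + 7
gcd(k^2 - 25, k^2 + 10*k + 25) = k + 5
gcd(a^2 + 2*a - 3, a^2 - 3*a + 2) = a - 1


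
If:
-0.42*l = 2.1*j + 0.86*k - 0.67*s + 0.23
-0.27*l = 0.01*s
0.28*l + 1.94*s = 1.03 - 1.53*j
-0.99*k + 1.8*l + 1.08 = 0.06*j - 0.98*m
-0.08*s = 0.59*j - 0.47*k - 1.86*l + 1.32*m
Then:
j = -0.55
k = 1.84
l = -0.04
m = 0.79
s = 0.97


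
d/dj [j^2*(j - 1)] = j*(3*j - 2)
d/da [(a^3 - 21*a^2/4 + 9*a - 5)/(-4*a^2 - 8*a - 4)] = (-2*a^3 - 6*a^2 + 39*a - 38)/(8*(a^3 + 3*a^2 + 3*a + 1))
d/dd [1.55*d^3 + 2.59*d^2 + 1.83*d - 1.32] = 4.65*d^2 + 5.18*d + 1.83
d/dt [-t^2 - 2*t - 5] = -2*t - 2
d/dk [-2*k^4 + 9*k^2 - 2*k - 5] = -8*k^3 + 18*k - 2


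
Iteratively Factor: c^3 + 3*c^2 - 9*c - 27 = (c - 3)*(c^2 + 6*c + 9) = (c - 3)*(c + 3)*(c + 3)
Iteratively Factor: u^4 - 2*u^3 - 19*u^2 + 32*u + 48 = (u - 3)*(u^3 + u^2 - 16*u - 16) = (u - 3)*(u + 1)*(u^2 - 16) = (u - 3)*(u + 1)*(u + 4)*(u - 4)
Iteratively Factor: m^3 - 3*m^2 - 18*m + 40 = (m + 4)*(m^2 - 7*m + 10) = (m - 5)*(m + 4)*(m - 2)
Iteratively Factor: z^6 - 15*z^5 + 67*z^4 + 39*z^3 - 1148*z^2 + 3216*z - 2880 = (z - 5)*(z^5 - 10*z^4 + 17*z^3 + 124*z^2 - 528*z + 576) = (z - 5)*(z - 4)*(z^4 - 6*z^3 - 7*z^2 + 96*z - 144) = (z - 5)*(z - 4)*(z - 3)*(z^3 - 3*z^2 - 16*z + 48) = (z - 5)*(z - 4)^2*(z - 3)*(z^2 + z - 12) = (z - 5)*(z - 4)^2*(z - 3)^2*(z + 4)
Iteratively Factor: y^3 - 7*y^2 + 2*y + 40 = (y - 5)*(y^2 - 2*y - 8) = (y - 5)*(y + 2)*(y - 4)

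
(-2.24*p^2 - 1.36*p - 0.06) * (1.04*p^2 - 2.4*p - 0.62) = -2.3296*p^4 + 3.9616*p^3 + 4.5904*p^2 + 0.9872*p + 0.0372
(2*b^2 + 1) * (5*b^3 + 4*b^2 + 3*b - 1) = 10*b^5 + 8*b^4 + 11*b^3 + 2*b^2 + 3*b - 1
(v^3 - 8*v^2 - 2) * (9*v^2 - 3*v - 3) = 9*v^5 - 75*v^4 + 21*v^3 + 6*v^2 + 6*v + 6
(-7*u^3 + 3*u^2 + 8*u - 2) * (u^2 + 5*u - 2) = -7*u^5 - 32*u^4 + 37*u^3 + 32*u^2 - 26*u + 4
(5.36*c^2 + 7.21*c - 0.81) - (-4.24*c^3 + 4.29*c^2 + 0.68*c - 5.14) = 4.24*c^3 + 1.07*c^2 + 6.53*c + 4.33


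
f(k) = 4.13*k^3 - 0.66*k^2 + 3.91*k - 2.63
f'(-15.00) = 2811.46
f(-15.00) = -14148.53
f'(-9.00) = 1019.38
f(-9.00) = -3102.05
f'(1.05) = 16.18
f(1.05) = 5.53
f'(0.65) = 8.29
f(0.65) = 0.77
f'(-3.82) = 189.75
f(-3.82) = -257.42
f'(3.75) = 173.19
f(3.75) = 220.54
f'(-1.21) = 23.65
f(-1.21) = -15.64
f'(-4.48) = 258.50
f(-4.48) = -404.74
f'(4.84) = 287.76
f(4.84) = 469.09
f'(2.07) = 54.27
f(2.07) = 39.27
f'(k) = 12.39*k^2 - 1.32*k + 3.91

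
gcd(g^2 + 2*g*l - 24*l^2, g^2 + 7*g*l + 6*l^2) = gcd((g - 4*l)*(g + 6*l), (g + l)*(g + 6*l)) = g + 6*l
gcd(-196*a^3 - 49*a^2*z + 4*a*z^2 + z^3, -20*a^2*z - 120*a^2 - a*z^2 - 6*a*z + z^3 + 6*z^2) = 4*a + z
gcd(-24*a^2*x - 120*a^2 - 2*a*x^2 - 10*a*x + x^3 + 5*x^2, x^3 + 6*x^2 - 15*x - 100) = x + 5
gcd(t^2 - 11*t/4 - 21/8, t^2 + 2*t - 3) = 1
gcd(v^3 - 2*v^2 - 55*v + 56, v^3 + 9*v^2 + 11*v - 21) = v^2 + 6*v - 7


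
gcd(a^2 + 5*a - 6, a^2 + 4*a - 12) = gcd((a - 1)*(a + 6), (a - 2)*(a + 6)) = a + 6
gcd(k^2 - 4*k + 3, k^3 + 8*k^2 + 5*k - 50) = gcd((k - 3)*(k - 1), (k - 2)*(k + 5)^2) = 1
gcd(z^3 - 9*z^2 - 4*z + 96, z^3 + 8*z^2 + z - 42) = z + 3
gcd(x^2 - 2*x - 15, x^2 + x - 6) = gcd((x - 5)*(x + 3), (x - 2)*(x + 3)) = x + 3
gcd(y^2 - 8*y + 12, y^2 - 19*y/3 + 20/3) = 1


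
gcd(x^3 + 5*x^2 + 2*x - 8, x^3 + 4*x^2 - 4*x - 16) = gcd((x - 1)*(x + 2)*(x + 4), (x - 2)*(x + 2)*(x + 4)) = x^2 + 6*x + 8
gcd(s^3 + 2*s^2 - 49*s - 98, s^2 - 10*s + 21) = s - 7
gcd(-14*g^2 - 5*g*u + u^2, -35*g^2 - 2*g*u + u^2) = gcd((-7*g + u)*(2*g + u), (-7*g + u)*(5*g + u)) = -7*g + u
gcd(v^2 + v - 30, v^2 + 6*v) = v + 6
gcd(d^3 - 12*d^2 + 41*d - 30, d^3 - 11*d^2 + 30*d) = d^2 - 11*d + 30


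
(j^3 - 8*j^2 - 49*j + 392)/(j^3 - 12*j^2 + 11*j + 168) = (j + 7)/(j + 3)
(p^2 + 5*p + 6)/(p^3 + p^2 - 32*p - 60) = (p + 3)/(p^2 - p - 30)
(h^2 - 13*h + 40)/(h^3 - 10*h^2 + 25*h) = (h - 8)/(h*(h - 5))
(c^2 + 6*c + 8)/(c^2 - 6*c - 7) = (c^2 + 6*c + 8)/(c^2 - 6*c - 7)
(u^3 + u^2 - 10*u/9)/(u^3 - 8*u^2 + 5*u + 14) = u*(9*u^2 + 9*u - 10)/(9*(u^3 - 8*u^2 + 5*u + 14))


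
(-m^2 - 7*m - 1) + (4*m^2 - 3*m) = 3*m^2 - 10*m - 1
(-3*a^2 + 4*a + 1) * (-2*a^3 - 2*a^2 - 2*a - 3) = 6*a^5 - 2*a^4 - 4*a^3 - a^2 - 14*a - 3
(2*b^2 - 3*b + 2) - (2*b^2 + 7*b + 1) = 1 - 10*b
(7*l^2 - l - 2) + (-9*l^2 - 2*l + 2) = -2*l^2 - 3*l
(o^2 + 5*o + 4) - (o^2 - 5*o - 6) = 10*o + 10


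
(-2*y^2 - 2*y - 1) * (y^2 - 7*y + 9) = -2*y^4 + 12*y^3 - 5*y^2 - 11*y - 9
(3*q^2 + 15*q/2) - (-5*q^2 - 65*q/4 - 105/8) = 8*q^2 + 95*q/4 + 105/8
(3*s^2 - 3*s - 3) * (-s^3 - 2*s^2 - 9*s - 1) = -3*s^5 - 3*s^4 - 18*s^3 + 30*s^2 + 30*s + 3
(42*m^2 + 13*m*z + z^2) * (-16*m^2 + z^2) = -672*m^4 - 208*m^3*z + 26*m^2*z^2 + 13*m*z^3 + z^4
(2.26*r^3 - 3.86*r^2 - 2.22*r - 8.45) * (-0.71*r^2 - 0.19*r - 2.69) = -1.6046*r^5 + 2.3112*r^4 - 3.7698*r^3 + 16.8047*r^2 + 7.5773*r + 22.7305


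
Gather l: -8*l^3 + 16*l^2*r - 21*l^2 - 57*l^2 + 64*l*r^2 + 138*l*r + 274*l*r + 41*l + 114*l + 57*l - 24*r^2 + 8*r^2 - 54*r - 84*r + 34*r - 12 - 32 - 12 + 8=-8*l^3 + l^2*(16*r - 78) + l*(64*r^2 + 412*r + 212) - 16*r^2 - 104*r - 48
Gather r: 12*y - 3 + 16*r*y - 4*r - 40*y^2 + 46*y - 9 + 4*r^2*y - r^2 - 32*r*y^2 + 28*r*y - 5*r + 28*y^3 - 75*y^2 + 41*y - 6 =r^2*(4*y - 1) + r*(-32*y^2 + 44*y - 9) + 28*y^3 - 115*y^2 + 99*y - 18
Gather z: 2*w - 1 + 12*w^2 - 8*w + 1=12*w^2 - 6*w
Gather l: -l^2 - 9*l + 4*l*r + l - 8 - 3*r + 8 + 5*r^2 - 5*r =-l^2 + l*(4*r - 8) + 5*r^2 - 8*r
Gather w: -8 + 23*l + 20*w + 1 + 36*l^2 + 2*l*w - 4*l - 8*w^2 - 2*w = 36*l^2 + 19*l - 8*w^2 + w*(2*l + 18) - 7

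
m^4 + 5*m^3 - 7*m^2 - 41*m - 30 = (m - 3)*(m + 1)*(m + 2)*(m + 5)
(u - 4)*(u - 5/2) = u^2 - 13*u/2 + 10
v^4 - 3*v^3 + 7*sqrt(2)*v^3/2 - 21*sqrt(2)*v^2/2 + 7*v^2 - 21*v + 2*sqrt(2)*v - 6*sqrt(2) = (v - 3)*(v + sqrt(2)/2)*(v + sqrt(2))*(v + 2*sqrt(2))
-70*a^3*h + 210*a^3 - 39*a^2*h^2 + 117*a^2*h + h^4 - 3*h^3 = (-7*a + h)*(2*a + h)*(5*a + h)*(h - 3)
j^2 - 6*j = j*(j - 6)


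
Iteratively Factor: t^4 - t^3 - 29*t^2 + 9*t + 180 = (t - 5)*(t^3 + 4*t^2 - 9*t - 36) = (t - 5)*(t + 3)*(t^2 + t - 12) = (t - 5)*(t + 3)*(t + 4)*(t - 3)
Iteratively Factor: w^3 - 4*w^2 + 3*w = (w - 1)*(w^2 - 3*w) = (w - 3)*(w - 1)*(w)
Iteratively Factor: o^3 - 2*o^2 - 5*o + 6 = (o + 2)*(o^2 - 4*o + 3) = (o - 3)*(o + 2)*(o - 1)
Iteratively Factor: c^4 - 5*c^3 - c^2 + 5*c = (c - 1)*(c^3 - 4*c^2 - 5*c) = c*(c - 1)*(c^2 - 4*c - 5) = c*(c - 5)*(c - 1)*(c + 1)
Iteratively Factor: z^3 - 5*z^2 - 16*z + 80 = (z - 5)*(z^2 - 16) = (z - 5)*(z + 4)*(z - 4)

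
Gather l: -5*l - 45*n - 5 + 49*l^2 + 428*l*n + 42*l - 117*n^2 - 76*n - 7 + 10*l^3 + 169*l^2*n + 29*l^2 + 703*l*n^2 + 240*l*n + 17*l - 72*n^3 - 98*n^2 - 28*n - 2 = 10*l^3 + l^2*(169*n + 78) + l*(703*n^2 + 668*n + 54) - 72*n^3 - 215*n^2 - 149*n - 14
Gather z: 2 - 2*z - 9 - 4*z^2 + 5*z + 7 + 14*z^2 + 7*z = 10*z^2 + 10*z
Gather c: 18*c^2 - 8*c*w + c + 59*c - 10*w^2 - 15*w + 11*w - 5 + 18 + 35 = 18*c^2 + c*(60 - 8*w) - 10*w^2 - 4*w + 48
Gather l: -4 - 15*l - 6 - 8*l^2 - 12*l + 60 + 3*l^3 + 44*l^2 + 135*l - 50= 3*l^3 + 36*l^2 + 108*l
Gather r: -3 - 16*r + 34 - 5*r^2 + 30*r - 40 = -5*r^2 + 14*r - 9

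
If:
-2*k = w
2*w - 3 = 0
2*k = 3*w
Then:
No Solution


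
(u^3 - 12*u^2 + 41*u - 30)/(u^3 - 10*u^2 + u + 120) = (u^2 - 7*u + 6)/(u^2 - 5*u - 24)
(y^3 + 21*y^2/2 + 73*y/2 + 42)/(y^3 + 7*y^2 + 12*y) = (y + 7/2)/y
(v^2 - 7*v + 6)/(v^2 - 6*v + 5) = (v - 6)/(v - 5)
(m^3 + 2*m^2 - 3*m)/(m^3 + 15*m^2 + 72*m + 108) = m*(m - 1)/(m^2 + 12*m + 36)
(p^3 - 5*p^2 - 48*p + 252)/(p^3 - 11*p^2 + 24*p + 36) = (p + 7)/(p + 1)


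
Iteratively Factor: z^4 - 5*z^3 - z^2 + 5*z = (z + 1)*(z^3 - 6*z^2 + 5*z) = (z - 1)*(z + 1)*(z^2 - 5*z) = z*(z - 1)*(z + 1)*(z - 5)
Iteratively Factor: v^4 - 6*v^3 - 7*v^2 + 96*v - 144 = (v - 3)*(v^3 - 3*v^2 - 16*v + 48) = (v - 3)^2*(v^2 - 16) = (v - 4)*(v - 3)^2*(v + 4)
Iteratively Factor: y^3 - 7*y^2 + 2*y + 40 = (y + 2)*(y^2 - 9*y + 20) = (y - 5)*(y + 2)*(y - 4)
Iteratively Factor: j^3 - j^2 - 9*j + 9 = (j - 1)*(j^2 - 9) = (j - 1)*(j + 3)*(j - 3)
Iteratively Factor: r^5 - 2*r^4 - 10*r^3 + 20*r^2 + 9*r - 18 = (r - 1)*(r^4 - r^3 - 11*r^2 + 9*r + 18) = (r - 3)*(r - 1)*(r^3 + 2*r^2 - 5*r - 6) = (r - 3)*(r - 2)*(r - 1)*(r^2 + 4*r + 3) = (r - 3)*(r - 2)*(r - 1)*(r + 1)*(r + 3)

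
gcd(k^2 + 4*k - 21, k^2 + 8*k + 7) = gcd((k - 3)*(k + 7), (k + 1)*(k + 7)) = k + 7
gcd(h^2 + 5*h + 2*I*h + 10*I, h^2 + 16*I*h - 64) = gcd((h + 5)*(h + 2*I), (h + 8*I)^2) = 1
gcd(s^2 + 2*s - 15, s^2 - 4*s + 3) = s - 3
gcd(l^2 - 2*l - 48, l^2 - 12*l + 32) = l - 8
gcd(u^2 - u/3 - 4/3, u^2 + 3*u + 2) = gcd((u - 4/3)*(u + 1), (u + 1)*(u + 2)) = u + 1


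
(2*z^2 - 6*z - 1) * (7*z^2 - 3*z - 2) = 14*z^4 - 48*z^3 + 7*z^2 + 15*z + 2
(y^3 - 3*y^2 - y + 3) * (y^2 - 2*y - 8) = y^5 - 5*y^4 - 3*y^3 + 29*y^2 + 2*y - 24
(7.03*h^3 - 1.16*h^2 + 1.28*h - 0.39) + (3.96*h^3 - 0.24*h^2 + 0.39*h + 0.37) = 10.99*h^3 - 1.4*h^2 + 1.67*h - 0.02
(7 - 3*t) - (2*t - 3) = 10 - 5*t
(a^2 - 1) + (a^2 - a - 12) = 2*a^2 - a - 13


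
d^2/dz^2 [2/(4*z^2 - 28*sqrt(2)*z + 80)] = (-z^2 + 7*sqrt(2)*z + (2*z - 7*sqrt(2))^2 - 20)/(z^2 - 7*sqrt(2)*z + 20)^3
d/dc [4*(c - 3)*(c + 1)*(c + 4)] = 12*c^2 + 16*c - 44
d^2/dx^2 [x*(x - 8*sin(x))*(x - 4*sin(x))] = 12*x^2*sin(x) - 48*x*cos(x) + 64*x*cos(2*x) + 6*x - 24*sin(x) + 64*sin(2*x)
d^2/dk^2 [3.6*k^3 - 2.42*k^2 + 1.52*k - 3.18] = 21.6*k - 4.84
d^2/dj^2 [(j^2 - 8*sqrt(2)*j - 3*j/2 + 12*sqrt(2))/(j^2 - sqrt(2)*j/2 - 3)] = 6*(-10*sqrt(2)*j^3 - 2*j^3 + 12*j^2 + 48*sqrt(2)*j^2 - 96*sqrt(2)*j - 66*j + 44 + 59*sqrt(2))/(4*j^6 - 6*sqrt(2)*j^5 - 30*j^4 + 35*sqrt(2)*j^3 + 90*j^2 - 54*sqrt(2)*j - 108)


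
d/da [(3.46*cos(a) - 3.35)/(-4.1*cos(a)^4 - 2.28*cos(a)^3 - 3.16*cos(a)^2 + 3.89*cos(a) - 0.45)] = (-42.558*cos(a)^4 + 39.1624*cos(a)^3 + 11.9804*cos(a)^2 + 21.172*cos(a) - 11.4745)*sin(a)/(16.81*cos(a)^8 + 18.696*cos(a)^7 + 31.1104*cos(a)^6 - 17.4884*cos(a)^5 - 4.0628*cos(a)^4 - 22.5328*cos(a)^3 + 17.9761*cos(a)^2 - 3.501*cos(a) + 0.2025)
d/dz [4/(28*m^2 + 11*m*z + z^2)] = 4*(-11*m - 2*z)/(28*m^2 + 11*m*z + z^2)^2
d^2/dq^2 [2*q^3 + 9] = 12*q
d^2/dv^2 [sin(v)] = -sin(v)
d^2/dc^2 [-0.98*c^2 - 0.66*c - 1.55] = -1.96000000000000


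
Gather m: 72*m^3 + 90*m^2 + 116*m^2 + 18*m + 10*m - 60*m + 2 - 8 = 72*m^3 + 206*m^2 - 32*m - 6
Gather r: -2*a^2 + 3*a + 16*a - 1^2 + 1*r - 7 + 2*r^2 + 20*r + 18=-2*a^2 + 19*a + 2*r^2 + 21*r + 10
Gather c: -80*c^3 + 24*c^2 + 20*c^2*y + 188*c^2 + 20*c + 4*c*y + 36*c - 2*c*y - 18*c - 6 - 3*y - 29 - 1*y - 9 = -80*c^3 + c^2*(20*y + 212) + c*(2*y + 38) - 4*y - 44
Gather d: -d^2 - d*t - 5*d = -d^2 + d*(-t - 5)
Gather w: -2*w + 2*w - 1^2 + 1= 0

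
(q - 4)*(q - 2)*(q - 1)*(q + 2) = q^4 - 5*q^3 + 20*q - 16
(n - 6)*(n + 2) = n^2 - 4*n - 12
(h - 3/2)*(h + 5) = h^2 + 7*h/2 - 15/2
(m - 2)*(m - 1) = m^2 - 3*m + 2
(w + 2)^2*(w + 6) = w^3 + 10*w^2 + 28*w + 24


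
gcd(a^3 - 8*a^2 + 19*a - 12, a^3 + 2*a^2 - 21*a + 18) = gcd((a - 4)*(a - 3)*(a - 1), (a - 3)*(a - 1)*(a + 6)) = a^2 - 4*a + 3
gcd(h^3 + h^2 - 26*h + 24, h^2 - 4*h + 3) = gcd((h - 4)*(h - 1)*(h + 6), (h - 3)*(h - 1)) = h - 1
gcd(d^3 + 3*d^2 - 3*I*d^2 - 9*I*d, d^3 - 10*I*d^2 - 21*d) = d^2 - 3*I*d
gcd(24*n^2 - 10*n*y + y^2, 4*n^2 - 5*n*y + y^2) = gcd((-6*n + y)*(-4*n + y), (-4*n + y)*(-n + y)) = -4*n + y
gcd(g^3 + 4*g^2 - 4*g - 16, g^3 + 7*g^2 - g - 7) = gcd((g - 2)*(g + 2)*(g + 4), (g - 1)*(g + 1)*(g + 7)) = 1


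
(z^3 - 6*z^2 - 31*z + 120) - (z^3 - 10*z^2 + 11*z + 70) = 4*z^2 - 42*z + 50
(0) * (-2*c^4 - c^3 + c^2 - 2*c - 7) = 0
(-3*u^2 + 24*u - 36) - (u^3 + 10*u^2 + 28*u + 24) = -u^3 - 13*u^2 - 4*u - 60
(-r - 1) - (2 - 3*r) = 2*r - 3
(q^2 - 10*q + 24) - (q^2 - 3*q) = 24 - 7*q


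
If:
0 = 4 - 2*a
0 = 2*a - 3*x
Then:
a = 2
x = 4/3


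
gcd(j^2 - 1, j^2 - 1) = j^2 - 1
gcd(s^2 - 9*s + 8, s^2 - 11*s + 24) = s - 8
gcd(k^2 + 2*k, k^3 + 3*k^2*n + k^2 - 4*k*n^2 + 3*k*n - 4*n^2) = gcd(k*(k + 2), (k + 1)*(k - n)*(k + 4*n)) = 1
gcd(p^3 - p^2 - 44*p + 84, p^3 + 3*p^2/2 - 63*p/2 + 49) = p^2 + 5*p - 14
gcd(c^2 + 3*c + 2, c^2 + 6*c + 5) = c + 1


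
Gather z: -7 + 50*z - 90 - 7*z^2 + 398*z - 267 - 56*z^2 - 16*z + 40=-63*z^2 + 432*z - 324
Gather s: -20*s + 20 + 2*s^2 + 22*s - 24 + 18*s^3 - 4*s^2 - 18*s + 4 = 18*s^3 - 2*s^2 - 16*s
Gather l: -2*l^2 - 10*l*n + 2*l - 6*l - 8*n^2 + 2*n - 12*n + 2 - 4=-2*l^2 + l*(-10*n - 4) - 8*n^2 - 10*n - 2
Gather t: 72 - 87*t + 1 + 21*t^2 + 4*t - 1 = 21*t^2 - 83*t + 72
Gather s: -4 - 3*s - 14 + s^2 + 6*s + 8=s^2 + 3*s - 10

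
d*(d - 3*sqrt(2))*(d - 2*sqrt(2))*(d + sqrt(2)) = d^4 - 4*sqrt(2)*d^3 + 2*d^2 + 12*sqrt(2)*d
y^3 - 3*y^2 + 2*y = y*(y - 2)*(y - 1)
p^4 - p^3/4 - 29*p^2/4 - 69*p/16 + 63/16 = (p - 3)*(p - 1/2)*(p + 3/2)*(p + 7/4)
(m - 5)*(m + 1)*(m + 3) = m^3 - m^2 - 17*m - 15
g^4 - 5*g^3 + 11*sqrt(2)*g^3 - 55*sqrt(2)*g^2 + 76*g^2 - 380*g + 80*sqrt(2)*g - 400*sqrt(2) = (g - 5)*(g + 2*sqrt(2))*(g + 4*sqrt(2))*(g + 5*sqrt(2))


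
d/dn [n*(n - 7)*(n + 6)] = 3*n^2 - 2*n - 42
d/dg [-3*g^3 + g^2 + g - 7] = -9*g^2 + 2*g + 1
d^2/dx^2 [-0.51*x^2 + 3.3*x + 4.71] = -1.02000000000000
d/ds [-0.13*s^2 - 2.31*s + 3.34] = -0.26*s - 2.31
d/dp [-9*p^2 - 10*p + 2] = -18*p - 10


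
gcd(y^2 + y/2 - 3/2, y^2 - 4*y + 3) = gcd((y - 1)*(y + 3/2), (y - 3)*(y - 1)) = y - 1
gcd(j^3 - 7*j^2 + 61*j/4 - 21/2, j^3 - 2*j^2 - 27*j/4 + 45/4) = j - 3/2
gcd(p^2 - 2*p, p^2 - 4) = p - 2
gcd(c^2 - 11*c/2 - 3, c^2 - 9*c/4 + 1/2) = 1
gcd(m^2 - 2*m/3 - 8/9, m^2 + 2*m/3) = m + 2/3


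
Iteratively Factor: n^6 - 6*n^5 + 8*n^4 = (n)*(n^5 - 6*n^4 + 8*n^3) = n*(n - 4)*(n^4 - 2*n^3) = n^2*(n - 4)*(n^3 - 2*n^2) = n^3*(n - 4)*(n^2 - 2*n) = n^4*(n - 4)*(n - 2)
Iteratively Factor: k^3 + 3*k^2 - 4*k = (k)*(k^2 + 3*k - 4) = k*(k + 4)*(k - 1)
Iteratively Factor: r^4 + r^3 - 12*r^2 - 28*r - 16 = (r + 1)*(r^3 - 12*r - 16) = (r - 4)*(r + 1)*(r^2 + 4*r + 4) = (r - 4)*(r + 1)*(r + 2)*(r + 2)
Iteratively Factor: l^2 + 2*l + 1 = (l + 1)*(l + 1)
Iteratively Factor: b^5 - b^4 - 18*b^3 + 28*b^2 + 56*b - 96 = (b + 2)*(b^4 - 3*b^3 - 12*b^2 + 52*b - 48) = (b + 2)*(b + 4)*(b^3 - 7*b^2 + 16*b - 12) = (b - 3)*(b + 2)*(b + 4)*(b^2 - 4*b + 4) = (b - 3)*(b - 2)*(b + 2)*(b + 4)*(b - 2)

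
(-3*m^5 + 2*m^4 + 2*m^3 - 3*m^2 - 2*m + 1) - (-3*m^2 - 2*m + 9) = -3*m^5 + 2*m^4 + 2*m^3 - 8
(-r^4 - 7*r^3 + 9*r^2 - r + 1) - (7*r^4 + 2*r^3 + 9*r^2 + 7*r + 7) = -8*r^4 - 9*r^3 - 8*r - 6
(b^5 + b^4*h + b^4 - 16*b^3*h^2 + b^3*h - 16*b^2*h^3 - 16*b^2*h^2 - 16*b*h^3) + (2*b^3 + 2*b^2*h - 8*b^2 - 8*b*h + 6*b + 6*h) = b^5 + b^4*h + b^4 - 16*b^3*h^2 + b^3*h + 2*b^3 - 16*b^2*h^3 - 16*b^2*h^2 + 2*b^2*h - 8*b^2 - 16*b*h^3 - 8*b*h + 6*b + 6*h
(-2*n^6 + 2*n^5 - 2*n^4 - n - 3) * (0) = 0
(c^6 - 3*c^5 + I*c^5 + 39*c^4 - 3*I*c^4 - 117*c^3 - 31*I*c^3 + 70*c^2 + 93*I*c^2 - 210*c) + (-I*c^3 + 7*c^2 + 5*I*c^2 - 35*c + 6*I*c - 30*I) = c^6 - 3*c^5 + I*c^5 + 39*c^4 - 3*I*c^4 - 117*c^3 - 32*I*c^3 + 77*c^2 + 98*I*c^2 - 245*c + 6*I*c - 30*I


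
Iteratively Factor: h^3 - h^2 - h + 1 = (h - 1)*(h^2 - 1) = (h - 1)^2*(h + 1)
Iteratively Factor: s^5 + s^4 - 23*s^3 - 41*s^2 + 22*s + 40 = (s - 1)*(s^4 + 2*s^3 - 21*s^2 - 62*s - 40) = (s - 1)*(s + 4)*(s^3 - 2*s^2 - 13*s - 10) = (s - 1)*(s + 1)*(s + 4)*(s^2 - 3*s - 10) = (s - 1)*(s + 1)*(s + 2)*(s + 4)*(s - 5)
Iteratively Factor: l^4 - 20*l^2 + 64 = (l - 4)*(l^3 + 4*l^2 - 4*l - 16) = (l - 4)*(l - 2)*(l^2 + 6*l + 8) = (l - 4)*(l - 2)*(l + 4)*(l + 2)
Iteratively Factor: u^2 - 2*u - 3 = (u - 3)*(u + 1)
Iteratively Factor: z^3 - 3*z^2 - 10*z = (z)*(z^2 - 3*z - 10) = z*(z - 5)*(z + 2)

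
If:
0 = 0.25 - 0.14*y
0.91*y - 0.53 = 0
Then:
No Solution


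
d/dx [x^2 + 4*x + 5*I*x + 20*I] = 2*x + 4 + 5*I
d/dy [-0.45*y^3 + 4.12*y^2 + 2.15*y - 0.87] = -1.35*y^2 + 8.24*y + 2.15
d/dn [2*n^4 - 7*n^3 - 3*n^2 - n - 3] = 8*n^3 - 21*n^2 - 6*n - 1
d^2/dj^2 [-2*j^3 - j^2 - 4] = -12*j - 2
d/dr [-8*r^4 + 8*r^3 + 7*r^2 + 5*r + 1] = -32*r^3 + 24*r^2 + 14*r + 5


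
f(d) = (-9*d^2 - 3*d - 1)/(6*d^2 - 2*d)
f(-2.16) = -1.13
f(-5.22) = -1.33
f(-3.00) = -1.22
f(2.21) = -2.07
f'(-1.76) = 0.18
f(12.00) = -1.59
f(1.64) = -2.34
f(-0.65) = -0.74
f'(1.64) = 0.69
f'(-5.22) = 0.03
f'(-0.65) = 0.37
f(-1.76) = -1.07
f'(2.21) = 0.32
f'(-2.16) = 0.13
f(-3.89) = -1.27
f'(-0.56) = 0.29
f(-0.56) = -0.71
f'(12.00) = 0.01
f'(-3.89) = 0.05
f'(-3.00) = 0.08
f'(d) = (2 - 12*d)*(-9*d^2 - 3*d - 1)/(6*d^2 - 2*d)^2 + (-18*d - 3)/(6*d^2 - 2*d)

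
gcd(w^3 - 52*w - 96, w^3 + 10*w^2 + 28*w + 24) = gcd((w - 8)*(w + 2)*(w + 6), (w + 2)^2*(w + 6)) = w^2 + 8*w + 12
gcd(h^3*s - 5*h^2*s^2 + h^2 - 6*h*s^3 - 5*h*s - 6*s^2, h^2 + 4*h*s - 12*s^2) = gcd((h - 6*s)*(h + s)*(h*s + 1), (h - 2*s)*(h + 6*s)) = 1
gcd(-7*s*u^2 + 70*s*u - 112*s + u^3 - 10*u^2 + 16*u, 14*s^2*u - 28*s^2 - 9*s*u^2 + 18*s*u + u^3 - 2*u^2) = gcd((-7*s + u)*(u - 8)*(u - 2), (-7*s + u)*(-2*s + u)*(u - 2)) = 7*s*u - 14*s - u^2 + 2*u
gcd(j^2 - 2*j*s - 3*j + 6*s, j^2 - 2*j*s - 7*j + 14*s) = -j + 2*s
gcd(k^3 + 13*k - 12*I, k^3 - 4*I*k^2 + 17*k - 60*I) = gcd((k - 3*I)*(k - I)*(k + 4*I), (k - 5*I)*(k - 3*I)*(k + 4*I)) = k^2 + I*k + 12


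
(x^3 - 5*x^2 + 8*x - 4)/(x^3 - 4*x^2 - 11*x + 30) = (x^2 - 3*x + 2)/(x^2 - 2*x - 15)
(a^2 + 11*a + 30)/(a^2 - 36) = (a + 5)/(a - 6)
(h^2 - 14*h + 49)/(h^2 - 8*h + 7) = (h - 7)/(h - 1)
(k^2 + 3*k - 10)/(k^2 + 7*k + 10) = (k - 2)/(k + 2)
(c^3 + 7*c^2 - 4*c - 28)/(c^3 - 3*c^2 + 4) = (c^2 + 9*c + 14)/(c^2 - c - 2)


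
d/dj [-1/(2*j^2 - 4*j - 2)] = (j - 1)/(-j^2 + 2*j + 1)^2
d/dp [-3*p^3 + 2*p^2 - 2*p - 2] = -9*p^2 + 4*p - 2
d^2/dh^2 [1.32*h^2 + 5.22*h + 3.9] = 2.64000000000000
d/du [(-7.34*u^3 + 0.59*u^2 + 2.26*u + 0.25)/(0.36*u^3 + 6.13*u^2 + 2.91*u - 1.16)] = (8.88178419700125e-16*u^5 - 45.2066*u^4 - 44.346*u^3 + 13.1363*u^2 - 4.4338*u - 3.3491)/(0.1296*u^6 + 4.4136*u^5 + 39.6721*u^4 + 34.8414*u^3 - 5.7535*u^2 - 6.7512*u + 1.3456)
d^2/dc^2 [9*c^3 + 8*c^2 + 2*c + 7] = 54*c + 16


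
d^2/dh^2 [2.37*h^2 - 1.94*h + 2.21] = 4.74000000000000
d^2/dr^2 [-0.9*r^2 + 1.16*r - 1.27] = -1.80000000000000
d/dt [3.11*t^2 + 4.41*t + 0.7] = 6.22*t + 4.41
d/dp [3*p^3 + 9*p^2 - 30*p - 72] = 9*p^2 + 18*p - 30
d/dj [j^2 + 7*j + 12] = 2*j + 7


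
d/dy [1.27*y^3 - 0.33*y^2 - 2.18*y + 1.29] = 3.81*y^2 - 0.66*y - 2.18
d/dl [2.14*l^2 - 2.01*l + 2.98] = 4.28*l - 2.01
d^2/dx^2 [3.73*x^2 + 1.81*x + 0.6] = 7.46000000000000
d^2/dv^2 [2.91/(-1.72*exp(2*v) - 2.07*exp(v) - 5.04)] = (-2.91*(3.44*exp(v) + 2.07)*(6.88*exp(v) + 4.14)*exp(v) + (20.0208*exp(v) + 6.0237)*(1.72*exp(2*v) + 2.07*exp(v) + 5.04))*exp(v)/(1.72*exp(2*v) + 2.07*exp(v) + 5.04)^3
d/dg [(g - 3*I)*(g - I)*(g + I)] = 3*g^2 - 6*I*g + 1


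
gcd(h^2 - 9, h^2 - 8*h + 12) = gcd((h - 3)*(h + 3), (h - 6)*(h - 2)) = 1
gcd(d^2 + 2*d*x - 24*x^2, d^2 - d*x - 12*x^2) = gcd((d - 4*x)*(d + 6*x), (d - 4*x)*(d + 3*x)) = -d + 4*x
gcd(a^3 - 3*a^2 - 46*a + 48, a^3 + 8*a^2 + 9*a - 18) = a^2 + 5*a - 6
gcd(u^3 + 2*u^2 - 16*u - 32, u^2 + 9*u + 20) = u + 4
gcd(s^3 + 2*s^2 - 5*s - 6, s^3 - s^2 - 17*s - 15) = s^2 + 4*s + 3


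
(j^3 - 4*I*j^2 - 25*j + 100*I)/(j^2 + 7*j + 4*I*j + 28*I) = (j^3 - 4*I*j^2 - 25*j + 100*I)/(j^2 + j*(7 + 4*I) + 28*I)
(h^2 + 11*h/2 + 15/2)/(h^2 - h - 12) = (h + 5/2)/(h - 4)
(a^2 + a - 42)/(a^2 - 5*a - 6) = (a + 7)/(a + 1)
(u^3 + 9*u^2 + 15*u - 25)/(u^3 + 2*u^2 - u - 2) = (u^2 + 10*u + 25)/(u^2 + 3*u + 2)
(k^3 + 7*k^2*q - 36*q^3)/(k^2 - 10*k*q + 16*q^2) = (-k^2 - 9*k*q - 18*q^2)/(-k + 8*q)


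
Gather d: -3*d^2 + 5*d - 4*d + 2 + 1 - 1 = -3*d^2 + d + 2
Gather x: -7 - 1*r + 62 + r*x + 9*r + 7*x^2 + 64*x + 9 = 8*r + 7*x^2 + x*(r + 64) + 64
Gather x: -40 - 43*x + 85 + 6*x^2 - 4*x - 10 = 6*x^2 - 47*x + 35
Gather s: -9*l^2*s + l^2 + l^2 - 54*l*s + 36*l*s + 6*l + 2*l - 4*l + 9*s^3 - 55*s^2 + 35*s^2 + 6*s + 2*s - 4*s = 2*l^2 + 4*l + 9*s^3 - 20*s^2 + s*(-9*l^2 - 18*l + 4)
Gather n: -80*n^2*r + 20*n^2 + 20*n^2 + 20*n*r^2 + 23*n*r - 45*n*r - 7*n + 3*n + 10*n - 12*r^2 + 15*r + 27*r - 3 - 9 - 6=n^2*(40 - 80*r) + n*(20*r^2 - 22*r + 6) - 12*r^2 + 42*r - 18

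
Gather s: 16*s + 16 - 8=16*s + 8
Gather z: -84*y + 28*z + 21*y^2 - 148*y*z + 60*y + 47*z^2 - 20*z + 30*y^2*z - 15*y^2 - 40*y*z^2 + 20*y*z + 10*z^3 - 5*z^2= 6*y^2 - 24*y + 10*z^3 + z^2*(42 - 40*y) + z*(30*y^2 - 128*y + 8)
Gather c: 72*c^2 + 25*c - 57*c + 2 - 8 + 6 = 72*c^2 - 32*c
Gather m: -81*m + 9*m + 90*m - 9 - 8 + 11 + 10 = 18*m + 4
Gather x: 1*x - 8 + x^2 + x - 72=x^2 + 2*x - 80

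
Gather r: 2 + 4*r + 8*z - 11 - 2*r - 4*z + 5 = 2*r + 4*z - 4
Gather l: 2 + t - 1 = t + 1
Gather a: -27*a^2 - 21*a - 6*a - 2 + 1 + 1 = -27*a^2 - 27*a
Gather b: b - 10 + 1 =b - 9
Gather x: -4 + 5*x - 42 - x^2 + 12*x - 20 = -x^2 + 17*x - 66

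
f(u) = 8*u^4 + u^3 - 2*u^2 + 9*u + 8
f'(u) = 32*u^3 + 3*u^2 - 4*u + 9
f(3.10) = 785.29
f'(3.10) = 978.74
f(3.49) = 1244.40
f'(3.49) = 1391.85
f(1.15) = 31.22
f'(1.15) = 57.04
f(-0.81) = 2.31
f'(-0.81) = -2.80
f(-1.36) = 16.91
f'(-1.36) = -60.51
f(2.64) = 424.82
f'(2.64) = 608.14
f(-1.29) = 13.07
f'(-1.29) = -49.54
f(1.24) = 36.91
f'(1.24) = 69.66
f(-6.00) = 10034.00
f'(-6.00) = -6771.00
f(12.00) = 167444.00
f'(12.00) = 55689.00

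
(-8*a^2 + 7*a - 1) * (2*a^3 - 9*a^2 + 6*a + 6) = -16*a^5 + 86*a^4 - 113*a^3 + 3*a^2 + 36*a - 6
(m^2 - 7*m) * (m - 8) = m^3 - 15*m^2 + 56*m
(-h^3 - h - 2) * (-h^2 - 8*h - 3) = h^5 + 8*h^4 + 4*h^3 + 10*h^2 + 19*h + 6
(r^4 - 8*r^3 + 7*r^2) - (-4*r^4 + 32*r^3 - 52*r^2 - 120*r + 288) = 5*r^4 - 40*r^3 + 59*r^2 + 120*r - 288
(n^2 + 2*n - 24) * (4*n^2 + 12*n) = 4*n^4 + 20*n^3 - 72*n^2 - 288*n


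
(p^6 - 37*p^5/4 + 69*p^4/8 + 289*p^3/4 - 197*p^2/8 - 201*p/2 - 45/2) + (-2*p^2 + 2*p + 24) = p^6 - 37*p^5/4 + 69*p^4/8 + 289*p^3/4 - 213*p^2/8 - 197*p/2 + 3/2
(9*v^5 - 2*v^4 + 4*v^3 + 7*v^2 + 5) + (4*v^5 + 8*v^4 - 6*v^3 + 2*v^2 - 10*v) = 13*v^5 + 6*v^4 - 2*v^3 + 9*v^2 - 10*v + 5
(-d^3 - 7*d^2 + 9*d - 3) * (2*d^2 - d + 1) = -2*d^5 - 13*d^4 + 24*d^3 - 22*d^2 + 12*d - 3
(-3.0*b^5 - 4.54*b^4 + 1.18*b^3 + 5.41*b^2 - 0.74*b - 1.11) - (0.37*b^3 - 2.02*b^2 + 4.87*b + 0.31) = -3.0*b^5 - 4.54*b^4 + 0.81*b^3 + 7.43*b^2 - 5.61*b - 1.42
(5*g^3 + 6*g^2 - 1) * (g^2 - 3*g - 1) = 5*g^5 - 9*g^4 - 23*g^3 - 7*g^2 + 3*g + 1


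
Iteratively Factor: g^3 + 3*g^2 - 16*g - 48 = (g + 4)*(g^2 - g - 12) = (g + 3)*(g + 4)*(g - 4)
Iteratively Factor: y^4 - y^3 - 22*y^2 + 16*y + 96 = (y - 4)*(y^3 + 3*y^2 - 10*y - 24) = (y - 4)*(y + 2)*(y^2 + y - 12) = (y - 4)*(y - 3)*(y + 2)*(y + 4)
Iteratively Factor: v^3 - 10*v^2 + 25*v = (v - 5)*(v^2 - 5*v) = v*(v - 5)*(v - 5)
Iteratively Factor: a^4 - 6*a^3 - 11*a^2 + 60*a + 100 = (a + 2)*(a^3 - 8*a^2 + 5*a + 50) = (a + 2)^2*(a^2 - 10*a + 25) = (a - 5)*(a + 2)^2*(a - 5)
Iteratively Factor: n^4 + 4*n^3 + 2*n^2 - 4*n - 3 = (n - 1)*(n^3 + 5*n^2 + 7*n + 3) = (n - 1)*(n + 1)*(n^2 + 4*n + 3) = (n - 1)*(n + 1)^2*(n + 3)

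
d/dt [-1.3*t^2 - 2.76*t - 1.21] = -2.6*t - 2.76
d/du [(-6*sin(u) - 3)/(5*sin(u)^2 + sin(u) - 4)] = 3*(10*sin(u)^2 + 10*sin(u) + 9)*cos(u)/(5*sin(u)^2 + sin(u) - 4)^2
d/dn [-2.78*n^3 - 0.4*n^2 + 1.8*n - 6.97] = -8.34*n^2 - 0.8*n + 1.8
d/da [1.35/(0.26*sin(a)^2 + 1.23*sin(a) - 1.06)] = -(0.702*sin(a) + 1.6605)*cos(a)/(0.26*sin(a)^2 + 1.23*sin(a) - 1.06)^2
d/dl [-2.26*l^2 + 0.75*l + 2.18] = 0.75 - 4.52*l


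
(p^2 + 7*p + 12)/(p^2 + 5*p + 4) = (p + 3)/(p + 1)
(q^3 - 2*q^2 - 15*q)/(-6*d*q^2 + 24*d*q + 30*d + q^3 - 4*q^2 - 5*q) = q*(q + 3)/(-6*d*q - 6*d + q^2 + q)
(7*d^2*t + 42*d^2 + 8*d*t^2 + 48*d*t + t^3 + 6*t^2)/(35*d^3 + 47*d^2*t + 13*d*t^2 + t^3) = (t + 6)/(5*d + t)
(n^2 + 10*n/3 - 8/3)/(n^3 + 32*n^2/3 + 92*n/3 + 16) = (3*n - 2)/(3*n^2 + 20*n + 12)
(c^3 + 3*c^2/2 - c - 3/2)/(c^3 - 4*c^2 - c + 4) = (c + 3/2)/(c - 4)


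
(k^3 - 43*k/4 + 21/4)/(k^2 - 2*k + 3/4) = (2*k^2 + k - 21)/(2*k - 3)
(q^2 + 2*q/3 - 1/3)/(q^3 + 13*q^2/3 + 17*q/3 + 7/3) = (3*q - 1)/(3*q^2 + 10*q + 7)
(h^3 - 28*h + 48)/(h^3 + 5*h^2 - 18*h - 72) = (h - 2)/(h + 3)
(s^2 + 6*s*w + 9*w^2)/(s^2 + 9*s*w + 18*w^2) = (s + 3*w)/(s + 6*w)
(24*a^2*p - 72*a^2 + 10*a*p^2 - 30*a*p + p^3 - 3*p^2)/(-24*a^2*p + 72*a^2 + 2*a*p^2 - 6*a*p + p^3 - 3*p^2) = (4*a + p)/(-4*a + p)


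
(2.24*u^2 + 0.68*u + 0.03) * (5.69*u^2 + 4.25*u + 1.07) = 12.7456*u^4 + 13.3892*u^3 + 5.4575*u^2 + 0.8551*u + 0.0321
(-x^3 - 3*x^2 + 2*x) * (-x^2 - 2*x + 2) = x^5 + 5*x^4 + 2*x^3 - 10*x^2 + 4*x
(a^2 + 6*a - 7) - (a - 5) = a^2 + 5*a - 2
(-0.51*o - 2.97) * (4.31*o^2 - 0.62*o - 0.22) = -2.1981*o^3 - 12.4845*o^2 + 1.9536*o + 0.6534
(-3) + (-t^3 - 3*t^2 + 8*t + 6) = -t^3 - 3*t^2 + 8*t + 3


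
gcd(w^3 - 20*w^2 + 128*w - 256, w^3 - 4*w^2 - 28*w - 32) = w - 8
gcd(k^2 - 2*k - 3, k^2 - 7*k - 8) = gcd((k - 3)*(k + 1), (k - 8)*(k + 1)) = k + 1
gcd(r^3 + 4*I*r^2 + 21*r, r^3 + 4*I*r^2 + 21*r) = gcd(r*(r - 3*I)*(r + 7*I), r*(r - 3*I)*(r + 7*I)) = r^3 + 4*I*r^2 + 21*r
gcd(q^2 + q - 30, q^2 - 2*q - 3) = 1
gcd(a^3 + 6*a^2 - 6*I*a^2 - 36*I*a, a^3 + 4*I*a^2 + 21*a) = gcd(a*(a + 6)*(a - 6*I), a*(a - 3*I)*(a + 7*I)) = a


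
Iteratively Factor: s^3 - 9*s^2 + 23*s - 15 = (s - 3)*(s^2 - 6*s + 5) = (s - 5)*(s - 3)*(s - 1)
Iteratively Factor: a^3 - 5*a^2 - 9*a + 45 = (a + 3)*(a^2 - 8*a + 15) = (a - 5)*(a + 3)*(a - 3)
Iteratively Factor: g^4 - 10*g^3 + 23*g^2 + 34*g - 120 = (g - 3)*(g^3 - 7*g^2 + 2*g + 40) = (g - 3)*(g + 2)*(g^2 - 9*g + 20) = (g - 4)*(g - 3)*(g + 2)*(g - 5)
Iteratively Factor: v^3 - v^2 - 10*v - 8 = (v + 1)*(v^2 - 2*v - 8) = (v - 4)*(v + 1)*(v + 2)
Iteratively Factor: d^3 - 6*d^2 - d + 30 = (d - 3)*(d^2 - 3*d - 10) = (d - 5)*(d - 3)*(d + 2)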